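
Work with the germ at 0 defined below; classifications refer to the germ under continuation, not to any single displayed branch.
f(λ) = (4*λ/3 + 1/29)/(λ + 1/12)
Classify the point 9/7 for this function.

The point is a regular point.

Denominator factors: λ + 1/12 = 115/84 at λ = 9/7 — none vanishes.
So the germ continues analytically to 9/7.


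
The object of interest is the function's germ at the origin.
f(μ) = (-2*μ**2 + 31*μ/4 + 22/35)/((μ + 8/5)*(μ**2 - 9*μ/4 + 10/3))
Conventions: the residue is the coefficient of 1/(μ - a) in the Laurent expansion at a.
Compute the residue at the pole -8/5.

The residue is -2217/1246.

At the order-1 pole -8/5 set g(μ) = (μ - (-8/5))*f(μ) = (-2*μ**2 + 31*μ/4 + 22/35)/(μ**2 - 9*μ/4 + 10/3).
Simple pole: residue = g(a) at a = -8/5, which is -2217/1246.


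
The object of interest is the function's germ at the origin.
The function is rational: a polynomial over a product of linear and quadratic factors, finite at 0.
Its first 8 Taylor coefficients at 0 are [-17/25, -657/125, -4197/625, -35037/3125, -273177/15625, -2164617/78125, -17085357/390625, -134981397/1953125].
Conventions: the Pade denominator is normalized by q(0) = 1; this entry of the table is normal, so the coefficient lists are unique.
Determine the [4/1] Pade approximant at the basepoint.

The Pade approximant has numerator coefficients [-17/25, -634128/151765, 245004/151765, -86472/151765, 43236/151765]; denominator coefficients [1, -240513/151765].

Taylor coefficients needed (read off): a_0 = -17/25, a_1 = -657/125, a_2 = -4197/625, a_3 = -35037/3125, a_4 = -273177/15625, a_5 = -2164617/78125.
Write the denominator as Q(r) = 1 + q1*r. Requiring Q*f - P = O(r^6) with deg P <= 4 kills the coefficients of r^5..r^5 in Q*f:
  r^5: a_5 + q1*a_4 = 0, i.e. -2164617/78125 + (-273177/15625)*q1 = 0.
Solving this linear system: q1 = -240513/151765.
The numerator is Q*f truncated at degree 4: P0 = a_0 = -17/25; P1 = a_1 + q1*a_0 = -634128/151765; P2 = a_2 + q1*a_1 = 245004/151765; P3 = a_3 + q1*a_2 = -86472/151765; P4 = a_4 + q1*a_3 = 43236/151765.


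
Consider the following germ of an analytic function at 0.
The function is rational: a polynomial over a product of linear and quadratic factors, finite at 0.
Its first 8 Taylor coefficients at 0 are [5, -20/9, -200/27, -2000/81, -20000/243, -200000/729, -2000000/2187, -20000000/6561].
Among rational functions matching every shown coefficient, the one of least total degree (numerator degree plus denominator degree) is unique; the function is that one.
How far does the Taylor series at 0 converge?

No rational of total degree below 2 reproduces all 8 coefficients; solving the [1/1] Pade equations on them gives f(ψ) = (17*ψ/3 - 3/2)/(ψ - 3/10), whose expansion matches every shown term.
Denominator factor (ψ - 3/10): pole of order 1 at 3/10, modulus 3/10.
The radius of convergence is the smallest modulus among the singular points: 3/10.

The radius of convergence is 3/10.


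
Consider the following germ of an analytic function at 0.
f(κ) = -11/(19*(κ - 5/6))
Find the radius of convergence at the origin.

The radius of convergence is 5/6.

Denominator factor (κ - 5/6): pole of order 1 at 5/6, modulus 5/6.
The radius of convergence is the smallest modulus among the singular points: 5/6.


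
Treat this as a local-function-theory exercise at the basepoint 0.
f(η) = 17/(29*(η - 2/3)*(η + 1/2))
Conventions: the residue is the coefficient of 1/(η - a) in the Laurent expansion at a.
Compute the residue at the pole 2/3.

The residue is 102/203.

At the order-1 pole 2/3 set g(η) = (η - (2/3))*f(η) = 17/(29*(η + 1/2)).
Simple pole: residue = g(a) at a = 2/3, which is 102/203.


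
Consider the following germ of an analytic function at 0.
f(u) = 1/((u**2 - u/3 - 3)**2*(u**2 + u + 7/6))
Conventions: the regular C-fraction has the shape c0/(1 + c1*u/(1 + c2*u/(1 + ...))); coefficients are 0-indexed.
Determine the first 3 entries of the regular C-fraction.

Taylor coefficients (expand at 0): a_0 = 2/21, a_1 = -136/1323, a_2 = 2042/27783.
c0 = a_0 = 2/21. Peel one level at a time: if S = 1 + c*u/S' with S'(0) = 1, then c is the u-coefficient of S and S' = c*u/(S - 1).
S_1 = c0/f = 1 + (68/63)*u + (223/567)*u^2 + ...; c1 = 68/63.
S_2 = c1*u/(S_1 - 1) = 1 + (-223/612)*u + ...; c2 = -223/612.

The regular C-fraction coefficients are [2/21, 68/63, -223/612].


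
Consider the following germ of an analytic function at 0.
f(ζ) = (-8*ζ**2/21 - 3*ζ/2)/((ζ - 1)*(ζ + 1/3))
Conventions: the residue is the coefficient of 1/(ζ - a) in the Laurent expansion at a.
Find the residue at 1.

At the order-1 pole 1 set g(ζ) = (ζ - (1))*f(ζ) = (-8*ζ**2/21 - 3*ζ/2)/(ζ + 1/3).
Simple pole: residue = g(a) at a = 1, which is -79/56.

The residue is -79/56.


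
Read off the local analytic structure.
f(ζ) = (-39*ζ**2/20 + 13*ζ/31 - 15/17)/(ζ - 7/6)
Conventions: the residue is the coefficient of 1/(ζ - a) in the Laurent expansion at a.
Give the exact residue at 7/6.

The residue is -128473/42160.

At the order-1 pole 7/6 set g(ζ) = (ζ - (7/6))*f(ζ) = -39*ζ**2/20 + 13*ζ/31 - 15/17.
Simple pole: residue = g(a) at a = 7/6, which is -128473/42160.


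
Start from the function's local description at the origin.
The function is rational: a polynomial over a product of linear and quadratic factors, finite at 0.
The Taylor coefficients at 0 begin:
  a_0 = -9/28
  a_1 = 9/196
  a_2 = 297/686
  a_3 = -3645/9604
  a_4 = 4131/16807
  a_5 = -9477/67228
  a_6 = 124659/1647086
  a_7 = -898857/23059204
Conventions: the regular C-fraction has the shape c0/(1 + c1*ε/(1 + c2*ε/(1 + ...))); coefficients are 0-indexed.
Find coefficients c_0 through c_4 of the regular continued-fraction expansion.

Taylor coefficients (read off): a_0 = -9/28, a_1 = 9/196, a_2 = 297/686, a_3 = -3645/9604, a_4 = 4131/16807.
c0 = a_0 = -9/28. Peel one level at a time: if S = 1 + c*ε/S' with S'(0) = 1, then c is the ε-coefficient of S and S' = c*ε/(S - 1).
S_1 = c0/f = 1 + (1/7)*ε + (67/49)*ε^2 + ...; c1 = 1/7.
S_2 = c1*ε/(S_1 - 1) = 1 + (-67/7)*ε + (4761/49)*ε^2 + ...; c2 = -67/7.
S_3 = c2*ε/(S_2 - 1) = 1 + (4761/469)*ε + (-42849/31423)*ε^2 + ...; c3 = 4761/469.
S_4 = c3*ε/(S_3 - 1) = 1 + (9/67)*ε + ...; c4 = 9/67.

The regular C-fraction coefficients are [-9/28, 1/7, -67/7, 4761/469, 9/67].


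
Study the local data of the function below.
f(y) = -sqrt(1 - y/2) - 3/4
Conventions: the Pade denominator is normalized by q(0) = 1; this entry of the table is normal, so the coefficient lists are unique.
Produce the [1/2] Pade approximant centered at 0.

The Pade approximant has numerator coefficients [-7/4, 137/240]; denominator coefficients [1, -11/60, -1/120].

Taylor coefficients needed (expand at 0): a_0 = -7/4, a_1 = 1/4, a_2 = 1/32, a_3 = 1/128.
Write the denominator as Q(y) = 1 + q1*y + q2*y^2. Requiring Q*f - P = O(y^4) with deg P <= 1 kills the coefficients of y^2..y^3 in Q*f:
  y^2: a_2 + q1*a_1 + q2*a_0 = 0, i.e. 1/32 + (1/4)*q1 + (-7/4)*q2 = 0.
  y^3: a_3 + q1*a_2 + q2*a_1 = 0, i.e. 1/128 + (1/32)*q1 + (1/4)*q2 = 0.
Solving this linear system: q1 = -11/60, q2 = -1/120.
The numerator is Q*f truncated at degree 1: P0 = a_0 = -7/4; P1 = a_1 + q1*a_0 = 137/240.


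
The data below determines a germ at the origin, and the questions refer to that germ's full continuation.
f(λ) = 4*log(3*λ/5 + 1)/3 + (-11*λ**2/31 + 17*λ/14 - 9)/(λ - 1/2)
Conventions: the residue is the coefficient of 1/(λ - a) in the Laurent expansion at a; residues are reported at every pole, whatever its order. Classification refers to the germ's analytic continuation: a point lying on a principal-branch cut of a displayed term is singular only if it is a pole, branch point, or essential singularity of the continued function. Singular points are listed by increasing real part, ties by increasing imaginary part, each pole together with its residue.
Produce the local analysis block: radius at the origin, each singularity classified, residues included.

Denominator factor (λ - 1/2): pole of order 1 at 1/2, modulus 1/2.
Branch term (4/3)*log(1 - λ/(-5/3)): its argument vanishes at λ = -5/3, a logarithmic branch point, modulus 5/3.
The radius of convergence is the smallest modulus among the singular points: 1/2.
The branch term is analytic at 1/2 and contributes nothing to the residue; only the rational part matters.
At the order-1 pole 1/2 set g(λ) = (λ - (1/2))*(rational part) = -11*λ**2/31 + 17*λ/14 - 9.
Simple pole: residue = g(a) at a = 1/2, which is -3681/434.
List the singular points by increasing real part (a conjugate pair: the negative imaginary part first).

Radius of convergence at 0: 1/2.
At -5/3: a logarithmic branch point.
At 1/2: a pole of order 1; residue -3681/434.


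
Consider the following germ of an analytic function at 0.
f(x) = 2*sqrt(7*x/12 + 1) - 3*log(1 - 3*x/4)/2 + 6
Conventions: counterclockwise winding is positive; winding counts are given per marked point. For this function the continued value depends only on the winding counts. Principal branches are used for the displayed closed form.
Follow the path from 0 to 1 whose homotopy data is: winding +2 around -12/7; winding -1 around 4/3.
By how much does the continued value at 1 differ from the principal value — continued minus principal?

The rational part is single-valued and drops out of the difference; each branch term changes only by its own monodromy.
(-3/2)*log(1 - x/(4/3)): each positive loop around 4/3 adds 2*pi*i to the log, so winding -1 contributes (-3/2)*(-1)*2*pi*i = (3)*pi*i.
(2)*sqrt(1 - x/(-12/7)): winding +2 is even, the square root returns to the same sheet, contribution 0.
Summing the contributions at x = 1 gives (3)*pi*i.

Continued minus principal equals (3)*pi*i.


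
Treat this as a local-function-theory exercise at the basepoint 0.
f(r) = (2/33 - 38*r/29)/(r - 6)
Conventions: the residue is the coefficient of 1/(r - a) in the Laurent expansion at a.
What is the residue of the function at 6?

At the order-1 pole 6 set g(r) = (r - (6))*f(r) = 2/33 - 38*r/29.
Simple pole: residue = g(a) at a = 6, which is -7466/957.

The residue is -7466/957.


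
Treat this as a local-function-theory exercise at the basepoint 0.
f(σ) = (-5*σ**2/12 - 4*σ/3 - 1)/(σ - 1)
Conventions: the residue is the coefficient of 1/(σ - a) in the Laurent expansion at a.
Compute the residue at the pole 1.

The residue is -11/4.

At the order-1 pole 1 set g(σ) = (σ - (1))*f(σ) = -5*σ**2/12 - 4*σ/3 - 1.
Simple pole: residue = g(a) at a = 1, which is -11/4.


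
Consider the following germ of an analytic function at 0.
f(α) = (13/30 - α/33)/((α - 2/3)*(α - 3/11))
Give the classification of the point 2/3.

The point is a pole of order 1.

The denominator factor α - 2/3 vanishes at 2/3 and appears to the power 1; the numerator there equals 409/990, nonzero, and no other factor vanishes.
Hence a pole whose order is the multiplicity, 1.


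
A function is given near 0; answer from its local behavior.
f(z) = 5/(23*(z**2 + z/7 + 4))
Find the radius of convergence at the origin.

The radius of convergence is 2.

Denominator factor (z**2 + z/7 + 4): discriminant -783/49, complex-conjugate roots (-1/14) + ((3/14)*sqrt(87))*i and (-1/14) - ((3/14)*sqrt(87))*i; poles of order 1, moduli 2 and 2.
The radius of convergence is the smallest modulus among the singular points: 2.


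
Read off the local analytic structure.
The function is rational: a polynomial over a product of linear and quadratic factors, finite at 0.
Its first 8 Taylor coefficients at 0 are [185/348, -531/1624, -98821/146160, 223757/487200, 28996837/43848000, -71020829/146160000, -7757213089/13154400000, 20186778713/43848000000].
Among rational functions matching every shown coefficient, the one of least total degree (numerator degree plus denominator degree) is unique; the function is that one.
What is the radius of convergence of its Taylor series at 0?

No rational of total degree below 5 reproduces all 8 coefficients; solving the [1/4] Pade equations on them gives f(ν) = (37/29 - 23*ν/35)/((ν**2 + 6/5)*(ν**2 + ν/5 + 2)), whose expansion matches every shown term.
Denominator factor (ν**2 + 6/5): discriminant -24/5, complex-conjugate roots ((1/5)*sqrt(30))*i and -((1/5)*sqrt(30))*i; poles of order 1, moduli (1/5)*sqrt(30) and (1/5)*sqrt(30).
Denominator factor (ν**2 + ν/5 + 2): discriminant -199/25, complex-conjugate roots (-1/10) + ((1/10)*sqrt(199))*i and (-1/10) - ((1/10)*sqrt(199))*i; poles of order 1, moduli sqrt(2) and sqrt(2).
The radius of convergence is the smallest modulus among the singular points: (1/5)*sqrt(30).

The radius of convergence is (1/5)*sqrt(30).


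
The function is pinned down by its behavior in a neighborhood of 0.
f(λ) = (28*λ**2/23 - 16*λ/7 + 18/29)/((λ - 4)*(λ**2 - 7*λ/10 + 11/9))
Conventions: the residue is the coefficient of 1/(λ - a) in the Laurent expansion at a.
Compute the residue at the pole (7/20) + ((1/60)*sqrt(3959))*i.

The residue is (693493/3030181) - ((21558363/11996486579)*sqrt(3959))*i.

The factor λ**2 - 7*λ/10 + 11/9 splits as (λ - a)(λ - a') with a = (7/20) + ((1/60)*sqrt(3959))*i, a' = (7/20) - ((1/60)*sqrt(3959))*i. At the order-1 pole a set g(λ) = (λ - a)*f(λ) = [(28*λ**2/23 - 16*λ/7 + 18/29)/(λ - 4)] / (λ - a').
Simple pole: residue = g(a) at a = (7/20) + ((1/60)*sqrt(3959))*i, which is (693493/3030181) - ((21558363/11996486579)*sqrt(3959))*i.


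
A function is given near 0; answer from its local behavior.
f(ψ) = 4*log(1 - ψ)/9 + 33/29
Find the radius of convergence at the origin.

Branch term (4/9)*log(1 - ψ/(1)): its argument vanishes at ψ = 1, a logarithmic branch point, modulus 1.
The radius of convergence is the smallest modulus among the singular points: 1.

The radius of convergence is 1.


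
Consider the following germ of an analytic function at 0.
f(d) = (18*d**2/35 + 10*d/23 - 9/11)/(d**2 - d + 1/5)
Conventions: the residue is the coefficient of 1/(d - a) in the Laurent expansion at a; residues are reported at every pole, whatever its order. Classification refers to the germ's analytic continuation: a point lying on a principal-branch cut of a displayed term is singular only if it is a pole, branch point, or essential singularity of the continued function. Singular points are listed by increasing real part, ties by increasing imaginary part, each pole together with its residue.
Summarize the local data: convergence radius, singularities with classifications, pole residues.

Radius of convergence at 0: 1/2 - (1/10)*sqrt(5).
At 1/2 - (1/10)*sqrt(5): a pole of order 1; residue 382/805 + (19769/44275)*sqrt(5).
At 1/2 + (1/10)*sqrt(5): a pole of order 1; residue 382/805 - (19769/44275)*sqrt(5).

Denominator factor (d**2 - d + 1/5): discriminant 1/5, real irrational roots 1/2 + (1/10)*sqrt(5) and 1/2 - (1/10)*sqrt(5); poles of order 1, moduli 1/2 + (1/10)*sqrt(5) and 1/2 - (1/10)*sqrt(5).
The radius of convergence is the smallest modulus among the singular points: 1/2 - (1/10)*sqrt(5).
The factor d**2 - d + 1/5 splits as (d - a)(d - a') with a = 1/2 - (1/10)*sqrt(5), a' = 1/2 + (1/10)*sqrt(5). At the order-1 pole a set g(d) = (d - a)*f(d) = [18*d**2/35 + 10*d/23 - 9/11] / (d - a').
Simple pole: residue = g(a) at a = 1/2 - (1/10)*sqrt(5), which is 382/805 + (19769/44275)*sqrt(5).
The factor d**2 - d + 1/5 splits as (d - a)(d - a') with a = 1/2 + (1/10)*sqrt(5), a' = 1/2 - (1/10)*sqrt(5). At the order-1 pole a set g(d) = (d - a)*f(d) = [18*d**2/35 + 10*d/23 - 9/11] / (d - a').
Simple pole: residue = g(a) at a = 1/2 + (1/10)*sqrt(5), which is 382/805 - (19769/44275)*sqrt(5).
List the singular points by increasing real part (a conjugate pair: the negative imaginary part first).


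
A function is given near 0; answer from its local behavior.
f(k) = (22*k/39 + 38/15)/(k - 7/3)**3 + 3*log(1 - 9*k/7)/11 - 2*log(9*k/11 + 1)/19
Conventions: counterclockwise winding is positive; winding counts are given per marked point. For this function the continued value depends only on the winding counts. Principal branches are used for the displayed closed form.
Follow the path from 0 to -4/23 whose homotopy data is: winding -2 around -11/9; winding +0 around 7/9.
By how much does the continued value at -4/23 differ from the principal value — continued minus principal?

Continued minus principal equals (8/19)*pi*i.

The rational part is single-valued and drops out of the difference; each branch term changes only by its own monodromy.
(3/11)*log(1 - k/(7/9)): winding 0 around 7/9, so this term returns to its principal value, contribution 0.
(-2/19)*log(1 - k/(-11/9)): each positive loop around -11/9 adds 2*pi*i to the log, so winding -2 contributes (-2/19)*(-2)*2*pi*i = (8/19)*pi*i.
Summing the contributions at k = -4/23 gives (8/19)*pi*i.


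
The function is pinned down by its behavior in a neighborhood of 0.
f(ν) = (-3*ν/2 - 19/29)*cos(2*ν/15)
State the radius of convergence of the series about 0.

The factor cos(2*ν/15) is entire and contributes no finite singular point.
The polynomial part has no poles.
No finite singular points: the Taylor series at 0 converges everywhere.

The radius of convergence is infinite.


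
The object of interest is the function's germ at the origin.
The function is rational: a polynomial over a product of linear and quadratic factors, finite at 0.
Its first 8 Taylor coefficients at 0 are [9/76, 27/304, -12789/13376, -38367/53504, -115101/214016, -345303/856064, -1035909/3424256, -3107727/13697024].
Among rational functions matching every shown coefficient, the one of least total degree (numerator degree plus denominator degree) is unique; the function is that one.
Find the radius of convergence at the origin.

The radius of convergence is 4/3.

No rational of total degree below 3 reproduces all 8 coefficients; solving the [2/1] Pade equations on them gives f(z) = (15*z**2/11 - 3/19)/(z - 4/3), whose expansion matches every shown term.
Denominator factor (z - 4/3): pole of order 1 at 4/3, modulus 4/3.
The radius of convergence is the smallest modulus among the singular points: 4/3.


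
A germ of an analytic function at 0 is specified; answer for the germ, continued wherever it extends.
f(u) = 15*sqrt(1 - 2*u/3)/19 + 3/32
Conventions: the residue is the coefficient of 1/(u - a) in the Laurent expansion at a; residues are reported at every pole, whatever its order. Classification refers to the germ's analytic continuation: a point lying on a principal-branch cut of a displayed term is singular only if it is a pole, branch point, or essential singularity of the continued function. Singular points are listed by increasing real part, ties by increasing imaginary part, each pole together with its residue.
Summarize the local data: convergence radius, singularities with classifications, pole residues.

Branch term (15/19)*sqrt(1 - u/(3/2)): its argument vanishes at u = 3/2, a square-root branch point, modulus 3/2.
The radius of convergence is the smallest modulus among the singular points: 3/2.

Radius of convergence at 0: 3/2.
At 3/2: an algebraic (square-root) branch point.


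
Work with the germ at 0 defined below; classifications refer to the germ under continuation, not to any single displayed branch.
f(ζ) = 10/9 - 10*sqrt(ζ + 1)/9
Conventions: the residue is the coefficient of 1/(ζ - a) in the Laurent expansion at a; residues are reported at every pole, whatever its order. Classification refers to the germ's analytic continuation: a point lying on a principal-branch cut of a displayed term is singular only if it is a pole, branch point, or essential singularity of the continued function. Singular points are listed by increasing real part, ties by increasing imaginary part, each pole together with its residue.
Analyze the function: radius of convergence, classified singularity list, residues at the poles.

Branch term (-10/9)*sqrt(1 - ζ/(-1)): its argument vanishes at ζ = -1, a square-root branch point, modulus 1.
The radius of convergence is the smallest modulus among the singular points: 1.

Radius of convergence at 0: 1.
At -1: an algebraic (square-root) branch point.


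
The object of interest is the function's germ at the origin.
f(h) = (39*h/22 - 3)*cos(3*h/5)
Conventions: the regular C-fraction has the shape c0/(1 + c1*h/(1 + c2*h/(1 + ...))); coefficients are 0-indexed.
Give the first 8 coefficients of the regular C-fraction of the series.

Taylor coefficients (expand at 0): a_0 = -3, a_1 = 39/22, a_2 = 27/50, a_3 = -351/1100, a_4 = -81/5000, a_5 = 1053/110000, a_6 = 243/1250000, a_7 = -3159/27500000.
c0 = a_0 = -3. Peel one level at a time: if S = 1 + c*h/S' with S'(0) = 1, then c is the h-coefficient of S and S' = c*h/(S - 1).
S_1 = c0/f = 1 + (13/22)*h + (6403/12100)*h^2 + ...; c1 = 13/22.
S_2 = c1*h/(S_1 - 1) = 1 + (-6403/7150)*h + (57627/211250)*h^2 + ...; c2 = -6403/7150.
S_3 = c2*h/(S_2 - 1) = 1 + (99/325)*h + (-3267/64030)*h^2 + ...; c3 = 99/325.
S_4 = c3*h/(S_3 - 1) = 1 + (2145/12806)*h + (-2907645/40998409)*h^2 + ...; c4 = 2145/12806.
S_5 = c4*h/(S_4 - 1) = 1 + (29822/70433)*h + (491580367/1936907500)*h^2 + ...; c5 = 29822/70433.
S_6 = c5*h/(S_5 - 1) = 1 + (-491580367/820105000)*h + (28328301809109/5558448025000000)*h^2 + ...; c6 = -491580367/820105000.
S_7 = c6*h/(S_6 - 1) = 1 + (633897/74555000)*h + ...; c7 = 633897/74555000.

The regular C-fraction coefficients are [-3, 13/22, -6403/7150, 99/325, 2145/12806, 29822/70433, -491580367/820105000, 633897/74555000].


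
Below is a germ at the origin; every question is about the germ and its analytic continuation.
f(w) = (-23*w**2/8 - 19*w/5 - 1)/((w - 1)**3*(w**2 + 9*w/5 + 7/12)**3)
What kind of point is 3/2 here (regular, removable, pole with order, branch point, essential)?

The point is a regular point.

Denominator factors: w - 1 = 1/2 at w = 3/2; w**2 + 9*w/5 + 7/12 = 83/15 at w = 3/2 — none vanishes.
So the germ continues analytically to 3/2.


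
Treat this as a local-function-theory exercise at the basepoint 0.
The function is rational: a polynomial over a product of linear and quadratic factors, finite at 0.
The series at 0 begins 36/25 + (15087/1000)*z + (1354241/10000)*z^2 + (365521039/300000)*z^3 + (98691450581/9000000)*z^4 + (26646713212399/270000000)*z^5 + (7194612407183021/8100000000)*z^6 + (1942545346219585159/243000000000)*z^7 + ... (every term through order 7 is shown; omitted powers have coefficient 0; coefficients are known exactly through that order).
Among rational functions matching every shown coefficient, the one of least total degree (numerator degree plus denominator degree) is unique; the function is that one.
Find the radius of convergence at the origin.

No rational of total degree below 4 reproduces all 8 coefficients; solving the [1/3] Pade equations on them gives f(z) = (-29*z/24 - 4/5)/((z - 1/9)*(z**2 + z/6 + 5)), whose expansion matches every shown term.
Denominator factor (z**2 + z/6 + 5): discriminant -719/36, complex-conjugate roots (-1/12) + ((1/12)*sqrt(719))*i and (-1/12) - ((1/12)*sqrt(719))*i; poles of order 1, moduli sqrt(5) and sqrt(5).
Denominator factor (z - 1/9): pole of order 1 at 1/9, modulus 1/9.
The radius of convergence is the smallest modulus among the singular points: 1/9.

The radius of convergence is 1/9.


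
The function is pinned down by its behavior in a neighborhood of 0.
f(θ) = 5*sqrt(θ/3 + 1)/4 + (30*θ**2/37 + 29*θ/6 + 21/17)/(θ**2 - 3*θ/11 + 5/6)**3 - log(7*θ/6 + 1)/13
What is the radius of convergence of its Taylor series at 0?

Denominator factor (θ**2 - 3*θ/11 + 5/6)^3: discriminant -1183/363, complex-conjugate roots (3/22) + ((13/66)*sqrt(21))*i and (3/22) - ((13/66)*sqrt(21))*i; poles of order 3, moduli (1/6)*sqrt(30) and (1/6)*sqrt(30).
Branch term (-1/13)*log(1 - θ/(-6/7)): its argument vanishes at θ = -6/7, a logarithmic branch point, modulus 6/7.
Branch term (5/4)*sqrt(1 - θ/(-3)): its argument vanishes at θ = -3, a square-root branch point, modulus 3.
The radius of convergence is the smallest modulus among the singular points: 6/7.

The radius of convergence is 6/7.


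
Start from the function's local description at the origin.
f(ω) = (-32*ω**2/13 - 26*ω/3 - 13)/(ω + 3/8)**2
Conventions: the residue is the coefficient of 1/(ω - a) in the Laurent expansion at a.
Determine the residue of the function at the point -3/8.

The residue is -266/39.

At the order-2 pole -3/8 set g(ω) = (ω - (-3/8))^2*f(ω) = -32*ω**2/13 - 26*ω/3 - 13.
Order-2 pole: residue = g'(a); g'(-3/8) = -266/39, so the residue is -266/39.


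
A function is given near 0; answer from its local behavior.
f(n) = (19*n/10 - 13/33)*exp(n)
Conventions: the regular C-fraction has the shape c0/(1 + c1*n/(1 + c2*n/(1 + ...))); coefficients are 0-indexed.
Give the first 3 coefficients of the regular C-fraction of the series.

Taylor coefficients (expand at 0): a_0 = -13/33, a_1 = 497/330, a_2 = 281/165.
c0 = a_0 = -13/33. Peel one level at a time: if S = 1 + c*n/S' with S'(0) = 1, then c is the n-coefficient of S and S' = c*n/(S - 1).
S_1 = c0/f = 1 + (497/130)*n + (320069/16900)*n^2 + ...; c1 = 497/130.
S_2 = c1*n/(S_1 - 1) = 1 + (-320069/64610)*n + ...; c2 = -320069/64610.

The regular C-fraction coefficients are [-13/33, 497/130, -320069/64610].


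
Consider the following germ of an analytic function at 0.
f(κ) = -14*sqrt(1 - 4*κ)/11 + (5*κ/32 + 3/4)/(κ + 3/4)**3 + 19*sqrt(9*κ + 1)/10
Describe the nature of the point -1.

Denominator factors: κ + 3/4 = -1/4 at κ = -1 — none vanishes.
Branch term sqrt(1 - κ/(-1/9)): argument at -1 is -8, nonzero, so -1 is not its branch point (a point on a principal cut is still regular for the continued germ).
Branch term sqrt(1 - κ/(1/4)): argument at -1 is 5, nonzero, so -1 is not its branch point (a point on a principal cut is still regular for the continued germ).
So the germ continues analytically to -1.

The point is a regular point.


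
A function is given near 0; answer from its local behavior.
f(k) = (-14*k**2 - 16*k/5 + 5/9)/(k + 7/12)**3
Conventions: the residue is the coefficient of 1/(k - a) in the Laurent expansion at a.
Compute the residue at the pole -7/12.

At the order-3 pole -7/12 set g(k) = (k - (-7/12))^3*f(k) = -14*k**2 - 16*k/5 + 5/9.
Order-3 pole: residue = g''(a)/2; g''(-7/12) = -28, so the residue is -14.

The residue is -14.


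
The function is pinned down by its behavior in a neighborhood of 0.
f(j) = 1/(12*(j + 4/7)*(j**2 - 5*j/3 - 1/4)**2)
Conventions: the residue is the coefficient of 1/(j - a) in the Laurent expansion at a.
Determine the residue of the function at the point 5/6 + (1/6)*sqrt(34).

The factor j**2 - 5*j/3 - 1/4 splits as (j - a)(j - a') with a = 5/6 + (1/6)*sqrt(34), a' = 5/6 - (1/6)*sqrt(34). At the order-2 pole a set g(j) = (j - a)^2*f(j) = [1/(12*(j + 4/7))] / (j - a')^2.
Order-2 pole: residue = g'(a); g'(5/6 + (1/6)*sqrt(34)) = -14406/366025 + (1879563/423124900)*sqrt(34), so the residue is -14406/366025 + (1879563/423124900)*sqrt(34).

The residue is -14406/366025 + (1879563/423124900)*sqrt(34).


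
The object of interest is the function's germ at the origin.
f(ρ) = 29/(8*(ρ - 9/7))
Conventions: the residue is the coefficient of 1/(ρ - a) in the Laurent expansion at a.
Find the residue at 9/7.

At the order-1 pole 9/7 set g(ρ) = (ρ - (9/7))*f(ρ) = 29/8.
Simple pole: residue = g(a) at a = 9/7, which is 29/8.

The residue is 29/8.


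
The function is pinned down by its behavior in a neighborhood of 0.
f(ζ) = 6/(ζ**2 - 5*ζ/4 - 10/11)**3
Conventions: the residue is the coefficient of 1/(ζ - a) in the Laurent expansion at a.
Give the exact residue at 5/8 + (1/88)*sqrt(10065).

The residue is (495616/85117875)*sqrt(10065).

The factor ζ**2 - 5*ζ/4 - 10/11 splits as (ζ - a)(ζ - a') with a = 5/8 + (1/88)*sqrt(10065), a' = 5/8 - (1/88)*sqrt(10065). At the order-3 pole a set g(ζ) = (ζ - a)^3*f(ζ) = [6] / (ζ - a')^3.
Order-3 pole: residue = g''(a)/2; g''(5/8 + (1/88)*sqrt(10065)) = (991232/85117875)*sqrt(10065), so the residue is (495616/85117875)*sqrt(10065).


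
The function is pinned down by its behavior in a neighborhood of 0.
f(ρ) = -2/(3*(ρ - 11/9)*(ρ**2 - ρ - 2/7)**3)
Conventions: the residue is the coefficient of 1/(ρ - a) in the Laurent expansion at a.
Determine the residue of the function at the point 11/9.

At the order-1 pole 11/9 set g(ρ) = (ρ - (11/9))*f(ρ) = -2/(3*(ρ**2 - ρ - 2/7)**3).
Simple pole: residue = g(a) at a = 11/9, which is 60761421/256.

The residue is 60761421/256.


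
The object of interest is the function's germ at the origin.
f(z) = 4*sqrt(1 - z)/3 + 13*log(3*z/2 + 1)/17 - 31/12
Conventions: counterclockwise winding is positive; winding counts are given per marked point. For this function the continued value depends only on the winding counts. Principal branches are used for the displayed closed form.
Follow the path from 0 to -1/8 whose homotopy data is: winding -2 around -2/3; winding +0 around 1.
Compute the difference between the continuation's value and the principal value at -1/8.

Continued minus principal equals -(52/17)*pi*i.

The rational part is single-valued and drops out of the difference; each branch term changes only by its own monodromy.
(4/3)*sqrt(1 - z/(1)): winding +0 is even, the square root returns to the same sheet, contribution 0.
(13/17)*log(1 - z/(-2/3)): each positive loop around -2/3 adds 2*pi*i to the log, so winding -2 contributes (13/17)*(-2)*2*pi*i = -(52/17)*pi*i.
Summing the contributions at z = -1/8 gives -(52/17)*pi*i.


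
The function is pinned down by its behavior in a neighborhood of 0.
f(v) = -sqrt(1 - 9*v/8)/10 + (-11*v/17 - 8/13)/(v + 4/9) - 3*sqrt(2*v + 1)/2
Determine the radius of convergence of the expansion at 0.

Denominator factor (v + 4/9): pole of order 1 at -4/9, modulus 4/9.
Branch term (-1/10)*sqrt(1 - v/(8/9)): its argument vanishes at v = 8/9, a square-root branch point, modulus 8/9.
Branch term (-3/2)*sqrt(1 - v/(-1/2)): its argument vanishes at v = -1/2, a square-root branch point, modulus 1/2.
The radius of convergence is the smallest modulus among the singular points: 4/9.

The radius of convergence is 4/9.


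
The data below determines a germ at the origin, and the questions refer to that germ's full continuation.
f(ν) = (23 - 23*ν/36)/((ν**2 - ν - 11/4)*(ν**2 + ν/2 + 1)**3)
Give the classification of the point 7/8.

Denominator factors: ν**2 - ν - 11/4 = -183/64 at ν = 7/8; ν**2 + ν/2 + 1 = 141/64 at ν = 7/8 — none vanishes.
So the germ continues analytically to 7/8.

The point is a regular point.


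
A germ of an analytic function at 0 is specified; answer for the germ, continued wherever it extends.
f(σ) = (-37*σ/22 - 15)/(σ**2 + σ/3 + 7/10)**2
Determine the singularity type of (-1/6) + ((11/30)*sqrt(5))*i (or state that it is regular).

The point is a pole of order 2.

The denominator factor σ**2 + σ/3 + 7/10 vanishes at (-1/6) + ((11/30)*sqrt(5))*i and appears to the power 2; the numerator there equals (-1943/132) - ((37/60)*sqrt(5))*i, nonzero, and no other factor vanishes.
Hence a pole whose order is the multiplicity, 2.


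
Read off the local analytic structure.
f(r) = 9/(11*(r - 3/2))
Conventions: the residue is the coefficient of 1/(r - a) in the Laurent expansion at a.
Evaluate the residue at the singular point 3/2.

At the order-1 pole 3/2 set g(r) = (r - (3/2))*f(r) = 9/11.
Simple pole: residue = g(a) at a = 3/2, which is 9/11.

The residue is 9/11.


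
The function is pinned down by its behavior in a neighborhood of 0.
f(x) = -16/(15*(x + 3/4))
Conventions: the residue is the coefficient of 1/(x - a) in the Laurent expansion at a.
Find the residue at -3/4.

At the order-1 pole -3/4 set g(x) = (x - (-3/4))*f(x) = -16/15.
Simple pole: residue = g(a) at a = -3/4, which is -16/15.

The residue is -16/15.


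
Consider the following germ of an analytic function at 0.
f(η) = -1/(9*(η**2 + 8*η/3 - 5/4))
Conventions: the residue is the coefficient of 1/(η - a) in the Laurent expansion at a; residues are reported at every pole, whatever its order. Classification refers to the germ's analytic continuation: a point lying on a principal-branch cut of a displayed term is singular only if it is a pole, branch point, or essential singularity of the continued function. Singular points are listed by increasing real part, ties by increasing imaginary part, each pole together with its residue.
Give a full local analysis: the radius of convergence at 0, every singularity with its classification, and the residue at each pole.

Denominator factor (η**2 + 8*η/3 - 5/4): discriminant 109/9, real irrational roots -4/3 + (1/6)*sqrt(109) and -4/3 - (1/6)*sqrt(109); poles of order 1, moduli -4/3 + (1/6)*sqrt(109) and 4/3 + (1/6)*sqrt(109).
The radius of convergence is the smallest modulus among the singular points: -4/3 + (1/6)*sqrt(109).
The factor η**2 + 8*η/3 - 5/4 splits as (η - a)(η - a') with a = -4/3 - (1/6)*sqrt(109), a' = -4/3 + (1/6)*sqrt(109). At the order-1 pole a set g(η) = (η - a)*f(η) = [-1/9] / (η - a').
Simple pole: residue = g(a) at a = -4/3 - (1/6)*sqrt(109), which is (1/327)*sqrt(109).
The factor η**2 + 8*η/3 - 5/4 splits as (η - a)(η - a') with a = -4/3 + (1/6)*sqrt(109), a' = -4/3 - (1/6)*sqrt(109). At the order-1 pole a set g(η) = (η - a)*f(η) = [-1/9] / (η - a').
Simple pole: residue = g(a) at a = -4/3 + (1/6)*sqrt(109), which is -(1/327)*sqrt(109).
List the singular points by increasing real part (a conjugate pair: the negative imaginary part first).

Radius of convergence at 0: -4/3 + (1/6)*sqrt(109).
At -4/3 - (1/6)*sqrt(109): a pole of order 1; residue (1/327)*sqrt(109).
At -4/3 + (1/6)*sqrt(109): a pole of order 1; residue -(1/327)*sqrt(109).


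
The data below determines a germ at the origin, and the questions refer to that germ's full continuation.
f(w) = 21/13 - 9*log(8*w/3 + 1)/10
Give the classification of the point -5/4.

There is no denominator, hence no pole anywhere.
Branch term log(1 - w/(-3/8)): argument at -5/4 is -7/3, nonzero, so -5/4 is not its branch point (a point on a principal cut is still regular for the continued germ).
So the germ continues analytically to -5/4.

The point is a regular point.


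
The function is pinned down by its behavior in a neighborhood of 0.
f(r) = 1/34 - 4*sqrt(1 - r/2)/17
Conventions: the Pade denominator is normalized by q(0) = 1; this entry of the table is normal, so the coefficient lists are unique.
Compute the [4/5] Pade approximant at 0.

The Pade approximant has numerator coefficients [-7/34, 625/2414, -17349/154496, 5941/308992, -10165/9887744]; denominator coefficients [1, -69/71, 1379/4544, -295/9088, 195/290816, 1/145408].

Taylor coefficients needed (expand at 0): a_0 = -7/34, a_1 = 1/17, a_2 = 1/136, a_3 = 1/544, a_4 = 5/8704, a_5 = 7/34816, a_6 = 21/278528, a_7 = 33/1114112, a_8 = 429/35651584, a_9 = 715/142606336.
Write the denominator as Q(r) = 1 + q1*r + q2*r^2 + q3*r^3 + q4*r^4 + q5*r^5. Requiring Q*f - P = O(r^10) with deg P <= 4 kills the coefficients of r^5..r^9 in Q*f:
  r^5: a_5 + q1*a_4 + q2*a_3 + q3*a_2 + q4*a_1 + q5*a_0 = 0, i.e. 7/34816 + (5/8704)*q1 + (1/544)*q2 + (1/136)*q3 + (1/17)*q4 + (-7/34)*q5 = 0.
  r^6: a_6 + q1*a_5 + q2*a_4 + q3*a_3 + q4*a_2 + q5*a_1 = 0, i.e. 21/278528 + (7/34816)*q1 + (5/8704)*q2 + (1/544)*q3 + (1/136)*q4 + (1/17)*q5 = 0.
  r^7: a_7 + q1*a_6 + q2*a_5 + q3*a_4 + q4*a_3 + q5*a_2 = 0, i.e. 33/1114112 + (21/278528)*q1 + (7/34816)*q2 + (5/8704)*q3 + (1/544)*q4 + (1/136)*q5 = 0.
  r^8: a_8 + q1*a_7 + q2*a_6 + q3*a_5 + q4*a_4 + q5*a_3 = 0, i.e. 429/35651584 + (33/1114112)*q1 + (21/278528)*q2 + (7/34816)*q3 + (5/8704)*q4 + (1/544)*q5 = 0.
  r^9: a_9 + q1*a_8 + q2*a_7 + q3*a_6 + q4*a_5 + q5*a_4 = 0, i.e. 715/142606336 + (429/35651584)*q1 + (33/1114112)*q2 + (21/278528)*q3 + (7/34816)*q4 + (5/8704)*q5 = 0.
Solving this linear system: q1 = -69/71, q2 = 1379/4544, q3 = -295/9088, q4 = 195/290816, q5 = 1/145408.
The numerator is Q*f truncated at degree 4: P0 = a_0 = -7/34; P1 = a_1 + q1*a_0 = 625/2414; P2 = a_2 + q1*a_1 + q2*a_0 = -17349/154496; P3 = a_3 + q1*a_2 + q2*a_1 + q3*a_0 = 5941/308992; P4 = a_4 + q1*a_3 + q2*a_2 + q3*a_1 + q4*a_0 = -10165/9887744.


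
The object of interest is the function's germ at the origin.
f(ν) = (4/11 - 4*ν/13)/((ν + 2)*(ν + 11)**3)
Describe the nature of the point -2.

The point is a pole of order 1.

The denominator factor ν + 2 vanishes at -2 and appears to the power 1; the numerator there equals 140/143, nonzero, and no other factor vanishes.
Hence a pole whose order is the multiplicity, 1.


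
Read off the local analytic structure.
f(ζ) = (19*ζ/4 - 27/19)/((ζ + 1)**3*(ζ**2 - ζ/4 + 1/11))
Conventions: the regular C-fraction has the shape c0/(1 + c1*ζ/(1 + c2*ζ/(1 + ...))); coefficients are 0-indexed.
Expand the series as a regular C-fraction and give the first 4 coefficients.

The regular C-fraction coefficients are [-297/19, 97/27, -12946/2619, 756027/5023048].

Taylor coefficients (expand at 0): a_0 = -297/19, a_1 = 1067/19, a_2 = 1441/19, a_3 = 4609/76.
c0 = a_0 = -297/19. Peel one level at a time: if S = 1 + c*ζ/S' with S'(0) = 1, then c is the ζ-coefficient of S and S' = c*ζ/(S - 1).
S_1 = c0/f = 1 + (97/27)*ζ + (12946/729)*ζ^2 + ...; c1 = 97/27.
S_2 = c1*ζ/(S_1 - 1) = 1 + (-12946/2619)*ζ + (28001/37636)*ζ^2 + ...; c2 = -12946/2619.
S_3 = c2*ζ/(S_2 - 1) = 1 + (756027/5023048)*ζ + ...; c3 = 756027/5023048.


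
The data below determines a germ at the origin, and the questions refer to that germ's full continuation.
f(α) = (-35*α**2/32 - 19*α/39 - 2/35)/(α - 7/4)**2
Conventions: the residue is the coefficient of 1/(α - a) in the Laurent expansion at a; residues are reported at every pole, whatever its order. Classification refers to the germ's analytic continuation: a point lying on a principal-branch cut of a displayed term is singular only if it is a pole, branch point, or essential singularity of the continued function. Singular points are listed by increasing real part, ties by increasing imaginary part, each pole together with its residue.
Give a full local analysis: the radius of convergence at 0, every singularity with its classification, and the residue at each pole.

Radius of convergence at 0: 7/4.
At 7/4: a pole of order 2; residue -10771/2496.

Denominator factor (α - 7/4)^2: pole of order 2 at 7/4, modulus 7/4.
The radius of convergence is the smallest modulus among the singular points: 7/4.
At the order-2 pole 7/4 set g(α) = (α - (7/4))^2*f(α) = -35*α**2/32 - 19*α/39 - 2/35.
Order-2 pole: residue = g'(a); g'(7/4) = -10771/2496, so the residue is -10771/2496.


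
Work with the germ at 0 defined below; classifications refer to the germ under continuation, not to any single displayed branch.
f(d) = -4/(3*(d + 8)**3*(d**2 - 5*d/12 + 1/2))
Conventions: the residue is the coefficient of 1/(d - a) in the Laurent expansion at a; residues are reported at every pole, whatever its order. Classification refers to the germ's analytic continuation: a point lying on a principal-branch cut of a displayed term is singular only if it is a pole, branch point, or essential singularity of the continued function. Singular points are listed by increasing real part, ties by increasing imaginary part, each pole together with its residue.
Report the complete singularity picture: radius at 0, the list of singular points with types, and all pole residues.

Denominator factor (d**2 - 5*d/12 + 1/2): discriminant -263/144, complex-conjugate roots (5/24) + ((1/24)*sqrt(263))*i and (5/24) - ((1/24)*sqrt(263))*i; poles of order 1, moduli (1/2)*sqrt(2) and (1/2)*sqrt(2).
Denominator factor (d + 8)^3: pole of order 3 at -8, modulus 8.
The radius of convergence is the smallest modulus among the singular points: (1/2)*sqrt(2).
At the order-3 pole -8 set g(d) = (d - (-8))^3*f(d) = -4/(3*(d**2 - 5*d/12 + 1/2)).
Order-3 pole: residue = g''(a)/2; g''(-8) = -116164/67419143, so the residue is -58082/67419143.
The factor d**2 - 5*d/12 + 1/2 splits as (d - a)(d - a') with a = (5/24) - ((1/24)*sqrt(263))*i, a' = (5/24) + ((1/24)*sqrt(263))*i. At the order-1 pole a set g(d) = (d - a)*f(d) = [-4/(3*(d + 8)**3)] / (d - a').
Simple pole: residue = g(a) at a = (5/24) - ((1/24)*sqrt(263))*i, which is (29041/67419143) - ((1872485/17731234609)*sqrt(263))*i.
The factor d**2 - 5*d/12 + 1/2 splits as (d - a)(d - a') with a = (5/24) + ((1/24)*sqrt(263))*i, a' = (5/24) - ((1/24)*sqrt(263))*i. At the order-1 pole a set g(d) = (d - a)*f(d) = [-4/(3*(d + 8)**3)] / (d - a').
Simple pole: residue = g(a) at a = (5/24) + ((1/24)*sqrt(263))*i, which is (29041/67419143) + ((1872485/17731234609)*sqrt(263))*i.
List the singular points by increasing real part (a conjugate pair: the negative imaginary part first).

Radius of convergence at 0: (1/2)*sqrt(2).
At -8: a pole of order 3; residue -58082/67419143.
At (5/24) - ((1/24)*sqrt(263))*i: a pole of order 1; residue (29041/67419143) - ((1872485/17731234609)*sqrt(263))*i.
At (5/24) + ((1/24)*sqrt(263))*i: a pole of order 1; residue (29041/67419143) + ((1872485/17731234609)*sqrt(263))*i.
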